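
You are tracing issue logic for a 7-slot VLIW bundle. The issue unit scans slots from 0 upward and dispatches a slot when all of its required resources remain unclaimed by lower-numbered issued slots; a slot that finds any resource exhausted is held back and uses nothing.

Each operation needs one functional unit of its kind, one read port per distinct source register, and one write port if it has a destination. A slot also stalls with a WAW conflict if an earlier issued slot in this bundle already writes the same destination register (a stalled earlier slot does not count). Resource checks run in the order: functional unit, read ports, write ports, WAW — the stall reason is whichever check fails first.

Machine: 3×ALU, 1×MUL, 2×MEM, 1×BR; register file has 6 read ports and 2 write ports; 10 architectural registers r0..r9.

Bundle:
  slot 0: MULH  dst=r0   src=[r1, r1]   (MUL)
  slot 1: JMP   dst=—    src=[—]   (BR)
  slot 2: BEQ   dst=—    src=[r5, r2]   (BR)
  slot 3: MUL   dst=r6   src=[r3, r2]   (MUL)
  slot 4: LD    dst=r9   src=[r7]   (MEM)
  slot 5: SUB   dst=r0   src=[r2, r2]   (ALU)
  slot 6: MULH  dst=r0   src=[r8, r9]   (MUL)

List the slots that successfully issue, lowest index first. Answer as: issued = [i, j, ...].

issued = [0, 1, 4]

#0 MUL src=r1,r1 dispatched  <A:3 Mu:0 Ld:2 B:1 rd:5 wr:1>
#1 BR src=- dispatched  <A:3 Mu:0 Ld:2 B:0 rd:5 wr:1>
#2 BR src=r5,r2 held:FU  <A:3 Mu:0 Ld:2 B:0 rd:5 wr:1>
#3 MUL src=r3,r2 held:FU  <A:3 Mu:0 Ld:2 B:0 rd:5 wr:1>
#4 MEM src=r7 dispatched  <A:3 Mu:0 Ld:1 B:0 rd:4 wr:0>
#5 ALU src=r2,r2 held:WR_PORT  <A:3 Mu:0 Ld:1 B:0 rd:4 wr:0>
#6 MUL src=r8,r9 held:FU  <A:3 Mu:0 Ld:1 B:0 rd:4 wr:0>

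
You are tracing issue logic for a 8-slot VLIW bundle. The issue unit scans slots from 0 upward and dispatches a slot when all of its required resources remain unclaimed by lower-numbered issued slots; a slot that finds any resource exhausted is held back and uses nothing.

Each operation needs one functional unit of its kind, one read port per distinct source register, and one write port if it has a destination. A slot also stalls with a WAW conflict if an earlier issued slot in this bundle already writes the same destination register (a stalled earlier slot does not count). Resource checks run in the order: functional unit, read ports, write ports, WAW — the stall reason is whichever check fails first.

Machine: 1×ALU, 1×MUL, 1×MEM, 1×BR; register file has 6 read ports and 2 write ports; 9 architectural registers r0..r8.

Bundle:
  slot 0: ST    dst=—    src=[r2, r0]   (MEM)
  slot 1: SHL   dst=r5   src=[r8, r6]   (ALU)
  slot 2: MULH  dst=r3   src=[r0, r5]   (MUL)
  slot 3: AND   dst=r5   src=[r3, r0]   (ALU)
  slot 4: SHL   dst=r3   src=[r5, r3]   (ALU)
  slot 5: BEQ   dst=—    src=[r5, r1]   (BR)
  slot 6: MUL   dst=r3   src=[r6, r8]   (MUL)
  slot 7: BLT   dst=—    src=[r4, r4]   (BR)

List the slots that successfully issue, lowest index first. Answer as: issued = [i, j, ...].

  0. MEM ⇒ go  {1A/1Mu/0Ld/1B | 4r 2w}
  1. ALU→r5 ⇒ go  {0A/1Mu/0Ld/1B | 2r 1w}
  2. MUL→r3 ⇒ go  {0A/0Mu/0Ld/1B | 0r 0w}
  3. ALU→r5 ⇒ no(FU)  {0A/0Mu/0Ld/1B | 0r 0w}
  4. ALU→r3 ⇒ no(FU)  {0A/0Mu/0Ld/1B | 0r 0w}
  5. BR ⇒ no(RD_PORT)  {0A/0Mu/0Ld/1B | 0r 0w}
  6. MUL→r3 ⇒ no(FU)  {0A/0Mu/0Ld/1B | 0r 0w}
  7. BR ⇒ no(RD_PORT)  {0A/0Mu/0Ld/1B | 0r 0w}

issued = [0, 1, 2]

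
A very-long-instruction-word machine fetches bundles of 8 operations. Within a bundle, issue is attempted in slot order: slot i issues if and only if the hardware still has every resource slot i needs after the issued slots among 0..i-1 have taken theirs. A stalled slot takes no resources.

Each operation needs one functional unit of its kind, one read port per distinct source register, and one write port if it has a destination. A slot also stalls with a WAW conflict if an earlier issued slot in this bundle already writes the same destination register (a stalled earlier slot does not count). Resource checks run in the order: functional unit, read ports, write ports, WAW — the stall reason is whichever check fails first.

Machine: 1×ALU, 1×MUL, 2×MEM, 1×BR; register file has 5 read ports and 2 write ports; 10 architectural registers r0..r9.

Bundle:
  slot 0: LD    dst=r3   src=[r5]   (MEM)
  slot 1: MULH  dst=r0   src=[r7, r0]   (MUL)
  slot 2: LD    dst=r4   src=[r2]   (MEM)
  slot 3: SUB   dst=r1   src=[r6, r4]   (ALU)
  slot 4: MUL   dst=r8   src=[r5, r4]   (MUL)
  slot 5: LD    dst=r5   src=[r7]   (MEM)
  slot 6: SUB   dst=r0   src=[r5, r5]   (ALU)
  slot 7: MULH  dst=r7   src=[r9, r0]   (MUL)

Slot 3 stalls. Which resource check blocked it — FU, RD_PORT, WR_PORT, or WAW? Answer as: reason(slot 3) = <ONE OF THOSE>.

[0] MEM needs rd=1 wr=1: ok; after: ALU=1 MUL=1 MEM=1 BR=1, R=4, W=1
[1] MUL needs rd=2 wr=1: ok; after: ALU=1 MUL=0 MEM=1 BR=1, R=2, W=0
[2] MEM needs rd=1 wr=1: WR_PORT; after: ALU=1 MUL=0 MEM=1 BR=1, R=2, W=0
[3] ALU needs rd=2 wr=1: WR_PORT; after: ALU=1 MUL=0 MEM=1 BR=1, R=2, W=0
[4] MUL needs rd=2 wr=1: FU; after: ALU=1 MUL=0 MEM=1 BR=1, R=2, W=0
[5] MEM needs rd=1 wr=1: WR_PORT; after: ALU=1 MUL=0 MEM=1 BR=1, R=2, W=0
[6] ALU needs rd=1 wr=1: WR_PORT; after: ALU=1 MUL=0 MEM=1 BR=1, R=2, W=0
[7] MUL needs rd=2 wr=1: FU; after: ALU=1 MUL=0 MEM=1 BR=1, R=2, W=0

reason(slot 3) = WR_PORT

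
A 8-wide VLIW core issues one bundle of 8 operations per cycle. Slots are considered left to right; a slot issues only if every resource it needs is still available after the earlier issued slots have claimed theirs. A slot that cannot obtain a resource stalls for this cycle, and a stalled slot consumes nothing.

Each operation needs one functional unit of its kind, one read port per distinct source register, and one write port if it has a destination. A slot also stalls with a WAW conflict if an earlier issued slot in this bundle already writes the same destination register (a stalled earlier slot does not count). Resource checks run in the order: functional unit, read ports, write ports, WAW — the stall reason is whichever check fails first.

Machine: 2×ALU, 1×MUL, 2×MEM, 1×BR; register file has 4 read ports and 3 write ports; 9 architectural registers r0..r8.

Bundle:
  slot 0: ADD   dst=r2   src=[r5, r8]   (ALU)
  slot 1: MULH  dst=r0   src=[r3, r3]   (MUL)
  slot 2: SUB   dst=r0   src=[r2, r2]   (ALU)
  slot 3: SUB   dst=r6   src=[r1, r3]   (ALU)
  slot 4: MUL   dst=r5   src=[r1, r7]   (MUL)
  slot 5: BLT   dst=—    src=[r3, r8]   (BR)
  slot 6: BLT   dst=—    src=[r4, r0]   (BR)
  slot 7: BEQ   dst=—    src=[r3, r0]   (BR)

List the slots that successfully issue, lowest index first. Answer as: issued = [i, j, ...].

  0. ALU→r2 ⇒ go  {1A/1Mu/2Ld/1B | 2r 2w}
  1. MUL→r0 ⇒ go  {1A/0Mu/2Ld/1B | 1r 1w}
  2. ALU→r0 ⇒ no(WAW)  {1A/0Mu/2Ld/1B | 1r 1w}
  3. ALU→r6 ⇒ no(RD_PORT)  {1A/0Mu/2Ld/1B | 1r 1w}
  4. MUL→r5 ⇒ no(FU)  {1A/0Mu/2Ld/1B | 1r 1w}
  5. BR ⇒ no(RD_PORT)  {1A/0Mu/2Ld/1B | 1r 1w}
  6. BR ⇒ no(RD_PORT)  {1A/0Mu/2Ld/1B | 1r 1w}
  7. BR ⇒ no(RD_PORT)  {1A/0Mu/2Ld/1B | 1r 1w}

issued = [0, 1]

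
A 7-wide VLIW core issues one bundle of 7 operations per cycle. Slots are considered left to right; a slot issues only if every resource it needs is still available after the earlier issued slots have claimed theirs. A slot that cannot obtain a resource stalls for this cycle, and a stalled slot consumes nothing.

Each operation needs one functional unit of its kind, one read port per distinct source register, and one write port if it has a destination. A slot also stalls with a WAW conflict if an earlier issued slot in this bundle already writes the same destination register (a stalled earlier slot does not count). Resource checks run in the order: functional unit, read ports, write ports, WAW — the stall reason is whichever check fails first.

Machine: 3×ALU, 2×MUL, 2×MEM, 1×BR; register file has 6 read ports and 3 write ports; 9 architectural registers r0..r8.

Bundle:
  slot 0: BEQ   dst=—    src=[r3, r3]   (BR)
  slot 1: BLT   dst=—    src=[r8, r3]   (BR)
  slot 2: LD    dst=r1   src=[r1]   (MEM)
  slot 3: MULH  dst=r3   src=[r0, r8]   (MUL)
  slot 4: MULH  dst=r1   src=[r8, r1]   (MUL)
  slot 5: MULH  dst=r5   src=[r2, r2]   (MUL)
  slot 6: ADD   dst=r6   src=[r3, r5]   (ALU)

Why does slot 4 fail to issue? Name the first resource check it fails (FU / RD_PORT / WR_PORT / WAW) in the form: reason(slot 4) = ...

#0 BR src=r3,r3 dispatched  <A:3 Mu:2 Ld:2 B:0 rd:5 wr:3>
#1 BR src=r8,r3 held:FU  <A:3 Mu:2 Ld:2 B:0 rd:5 wr:3>
#2 MEM src=r1 dispatched  <A:3 Mu:2 Ld:1 B:0 rd:4 wr:2>
#3 MUL src=r0,r8 dispatched  <A:3 Mu:1 Ld:1 B:0 rd:2 wr:1>
#4 MUL src=r8,r1 held:WAW  <A:3 Mu:1 Ld:1 B:0 rd:2 wr:1>
#5 MUL src=r2,r2 dispatched  <A:3 Mu:0 Ld:1 B:0 rd:1 wr:0>
#6 ALU src=r3,r5 held:RD_PORT  <A:3 Mu:0 Ld:1 B:0 rd:1 wr:0>

reason(slot 4) = WAW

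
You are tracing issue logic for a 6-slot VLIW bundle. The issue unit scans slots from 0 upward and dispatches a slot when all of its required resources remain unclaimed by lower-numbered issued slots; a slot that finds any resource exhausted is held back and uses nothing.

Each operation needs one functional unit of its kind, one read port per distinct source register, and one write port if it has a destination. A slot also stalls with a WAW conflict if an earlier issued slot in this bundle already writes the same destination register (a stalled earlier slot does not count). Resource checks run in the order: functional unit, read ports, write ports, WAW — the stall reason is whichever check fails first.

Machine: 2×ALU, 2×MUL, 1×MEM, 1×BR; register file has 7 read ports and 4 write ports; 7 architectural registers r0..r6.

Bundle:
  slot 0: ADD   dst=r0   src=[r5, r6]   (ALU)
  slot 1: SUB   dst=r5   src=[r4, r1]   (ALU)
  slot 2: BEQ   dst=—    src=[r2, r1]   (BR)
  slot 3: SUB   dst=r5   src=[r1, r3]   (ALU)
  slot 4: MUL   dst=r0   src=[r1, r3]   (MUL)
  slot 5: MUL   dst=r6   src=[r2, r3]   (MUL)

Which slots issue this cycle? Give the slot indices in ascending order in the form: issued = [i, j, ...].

issued = [0, 1, 2]

slot 0 (ALU): ISSUE — free A1,Mu2,Ld1,B1 rp5 wp3
slot 1 (ALU): ISSUE — free A0,Mu2,Ld1,B1 rp3 wp2
slot 2 (BR): ISSUE — free A0,Mu2,Ld1,B0 rp1 wp2
slot 3 (ALU): stall FU — free A0,Mu2,Ld1,B0 rp1 wp2
slot 4 (MUL): stall RD_PORT — free A0,Mu2,Ld1,B0 rp1 wp2
slot 5 (MUL): stall RD_PORT — free A0,Mu2,Ld1,B0 rp1 wp2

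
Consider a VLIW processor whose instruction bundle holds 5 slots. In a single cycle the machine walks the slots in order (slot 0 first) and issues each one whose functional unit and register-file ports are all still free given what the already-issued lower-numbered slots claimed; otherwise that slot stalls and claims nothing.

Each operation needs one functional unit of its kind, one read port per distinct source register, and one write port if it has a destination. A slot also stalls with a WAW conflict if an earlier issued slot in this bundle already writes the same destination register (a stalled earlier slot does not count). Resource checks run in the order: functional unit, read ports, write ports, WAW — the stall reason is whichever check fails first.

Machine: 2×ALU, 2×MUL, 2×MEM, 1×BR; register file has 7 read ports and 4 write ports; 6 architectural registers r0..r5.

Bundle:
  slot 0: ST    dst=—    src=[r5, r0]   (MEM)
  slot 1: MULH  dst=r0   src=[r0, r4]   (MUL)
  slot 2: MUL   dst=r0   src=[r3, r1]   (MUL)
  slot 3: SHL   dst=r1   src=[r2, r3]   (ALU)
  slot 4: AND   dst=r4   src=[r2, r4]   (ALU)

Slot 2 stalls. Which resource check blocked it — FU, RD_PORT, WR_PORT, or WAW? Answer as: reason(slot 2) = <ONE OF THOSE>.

reason(slot 2) = WAW

#0 MEM src=r5,r0 dispatched  <A:2 Mu:2 Ld:1 B:1 rd:5 wr:4>
#1 MUL src=r0,r4 dispatched  <A:2 Mu:1 Ld:1 B:1 rd:3 wr:3>
#2 MUL src=r3,r1 held:WAW  <A:2 Mu:1 Ld:1 B:1 rd:3 wr:3>
#3 ALU src=r2,r3 dispatched  <A:1 Mu:1 Ld:1 B:1 rd:1 wr:2>
#4 ALU src=r2,r4 held:RD_PORT  <A:1 Mu:1 Ld:1 B:1 rd:1 wr:2>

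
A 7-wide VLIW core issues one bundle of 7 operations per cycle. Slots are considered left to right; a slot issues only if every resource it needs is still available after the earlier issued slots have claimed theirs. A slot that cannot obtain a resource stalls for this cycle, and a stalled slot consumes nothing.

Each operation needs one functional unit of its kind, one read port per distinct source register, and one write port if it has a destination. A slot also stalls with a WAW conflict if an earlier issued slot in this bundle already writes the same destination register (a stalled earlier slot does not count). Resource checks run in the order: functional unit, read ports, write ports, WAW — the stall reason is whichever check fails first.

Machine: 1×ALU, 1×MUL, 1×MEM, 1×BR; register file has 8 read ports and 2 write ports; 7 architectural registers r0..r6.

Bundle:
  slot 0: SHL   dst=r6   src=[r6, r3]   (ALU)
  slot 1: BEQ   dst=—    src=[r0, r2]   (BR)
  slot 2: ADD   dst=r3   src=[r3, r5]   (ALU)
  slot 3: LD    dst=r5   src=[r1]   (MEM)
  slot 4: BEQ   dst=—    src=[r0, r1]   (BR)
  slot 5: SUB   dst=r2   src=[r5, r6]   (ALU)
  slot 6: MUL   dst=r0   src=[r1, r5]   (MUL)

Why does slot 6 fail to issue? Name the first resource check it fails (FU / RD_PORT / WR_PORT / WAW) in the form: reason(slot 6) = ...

reason(slot 6) = WR_PORT

  0. ALU→r6 ⇒ go  {0A/1Mu/1Ld/1B | 6r 1w}
  1. BR ⇒ go  {0A/1Mu/1Ld/0B | 4r 1w}
  2. ALU→r3 ⇒ no(FU)  {0A/1Mu/1Ld/0B | 4r 1w}
  3. MEM→r5 ⇒ go  {0A/1Mu/0Ld/0B | 3r 0w}
  4. BR ⇒ no(FU)  {0A/1Mu/0Ld/0B | 3r 0w}
  5. ALU→r2 ⇒ no(FU)  {0A/1Mu/0Ld/0B | 3r 0w}
  6. MUL→r0 ⇒ no(WR_PORT)  {0A/1Mu/0Ld/0B | 3r 0w}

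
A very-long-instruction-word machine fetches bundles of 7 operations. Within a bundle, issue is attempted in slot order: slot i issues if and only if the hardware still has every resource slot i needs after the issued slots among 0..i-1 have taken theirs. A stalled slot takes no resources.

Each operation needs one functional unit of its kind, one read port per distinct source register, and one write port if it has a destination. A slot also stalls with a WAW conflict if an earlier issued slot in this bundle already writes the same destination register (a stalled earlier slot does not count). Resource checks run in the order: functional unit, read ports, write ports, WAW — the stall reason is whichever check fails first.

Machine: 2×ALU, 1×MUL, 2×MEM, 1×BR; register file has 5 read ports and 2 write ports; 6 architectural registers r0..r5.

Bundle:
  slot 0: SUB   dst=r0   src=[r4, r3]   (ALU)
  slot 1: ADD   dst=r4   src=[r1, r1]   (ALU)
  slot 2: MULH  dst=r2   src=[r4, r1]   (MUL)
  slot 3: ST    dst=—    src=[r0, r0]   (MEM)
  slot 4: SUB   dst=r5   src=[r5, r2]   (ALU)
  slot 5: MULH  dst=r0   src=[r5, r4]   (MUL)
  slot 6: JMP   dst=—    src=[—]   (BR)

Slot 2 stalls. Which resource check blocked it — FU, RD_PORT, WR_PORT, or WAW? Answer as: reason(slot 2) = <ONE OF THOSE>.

reason(slot 2) = WR_PORT

  0. ALU→r0 ⇒ go  {1A/1Mu/2Ld/1B | 3r 1w}
  1. ALU→r4 ⇒ go  {0A/1Mu/2Ld/1B | 2r 0w}
  2. MUL→r2 ⇒ no(WR_PORT)  {0A/1Mu/2Ld/1B | 2r 0w}
  3. MEM ⇒ go  {0A/1Mu/1Ld/1B | 1r 0w}
  4. ALU→r5 ⇒ no(FU)  {0A/1Mu/1Ld/1B | 1r 0w}
  5. MUL→r0 ⇒ no(RD_PORT)  {0A/1Mu/1Ld/1B | 1r 0w}
  6. BR ⇒ go  {0A/1Mu/1Ld/0B | 1r 0w}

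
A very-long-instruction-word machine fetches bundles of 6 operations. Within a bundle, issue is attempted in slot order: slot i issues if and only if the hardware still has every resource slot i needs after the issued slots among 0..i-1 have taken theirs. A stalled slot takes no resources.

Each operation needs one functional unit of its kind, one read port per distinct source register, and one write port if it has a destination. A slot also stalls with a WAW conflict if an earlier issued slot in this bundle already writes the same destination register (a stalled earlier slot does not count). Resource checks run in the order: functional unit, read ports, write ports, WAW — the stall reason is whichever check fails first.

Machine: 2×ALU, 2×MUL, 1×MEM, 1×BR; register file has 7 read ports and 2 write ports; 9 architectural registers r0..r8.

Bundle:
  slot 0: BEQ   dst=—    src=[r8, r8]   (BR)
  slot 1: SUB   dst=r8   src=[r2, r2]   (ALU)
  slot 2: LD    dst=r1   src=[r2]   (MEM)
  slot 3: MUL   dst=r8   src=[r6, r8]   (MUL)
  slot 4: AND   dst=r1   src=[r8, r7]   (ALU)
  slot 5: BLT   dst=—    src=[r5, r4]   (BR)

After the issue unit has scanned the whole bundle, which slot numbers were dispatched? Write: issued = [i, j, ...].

(0) want 1×BR +1rd +0wr — yes → AL2|MU2|ME1|BR0|rd6|wr2
(1) want 1×ALU +1rd +1wr — yes → AL1|MU2|ME1|BR0|rd5|wr1
(2) want 1×MEM +1rd +1wr — yes → AL1|MU2|ME0|BR0|rd4|wr0
(3) want 1×MUL +2rd +1wr — WR_PORT → AL1|MU2|ME0|BR0|rd4|wr0
(4) want 1×ALU +2rd +1wr — WR_PORT → AL1|MU2|ME0|BR0|rd4|wr0
(5) want 1×BR +2rd +0wr — FU → AL1|MU2|ME0|BR0|rd4|wr0

issued = [0, 1, 2]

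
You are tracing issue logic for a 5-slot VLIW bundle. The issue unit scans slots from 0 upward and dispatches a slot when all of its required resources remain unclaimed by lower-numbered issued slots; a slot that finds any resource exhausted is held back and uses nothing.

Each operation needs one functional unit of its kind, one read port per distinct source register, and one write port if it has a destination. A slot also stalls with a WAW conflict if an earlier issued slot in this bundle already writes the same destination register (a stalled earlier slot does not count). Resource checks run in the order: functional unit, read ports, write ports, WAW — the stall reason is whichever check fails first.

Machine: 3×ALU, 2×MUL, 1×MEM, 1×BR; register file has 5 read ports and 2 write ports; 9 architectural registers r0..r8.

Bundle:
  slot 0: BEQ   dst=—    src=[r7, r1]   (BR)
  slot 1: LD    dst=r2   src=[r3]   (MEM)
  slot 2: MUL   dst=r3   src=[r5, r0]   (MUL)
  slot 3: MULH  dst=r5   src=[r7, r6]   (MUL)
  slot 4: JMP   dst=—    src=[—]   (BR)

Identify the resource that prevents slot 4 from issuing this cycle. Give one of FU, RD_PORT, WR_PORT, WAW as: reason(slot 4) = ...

  0. BR ⇒ go  {3A/2Mu/1Ld/0B | 3r 2w}
  1. MEM→r2 ⇒ go  {3A/2Mu/0Ld/0B | 2r 1w}
  2. MUL→r3 ⇒ go  {3A/1Mu/0Ld/0B | 0r 0w}
  3. MUL→r5 ⇒ no(RD_PORT)  {3A/1Mu/0Ld/0B | 0r 0w}
  4. BR ⇒ no(FU)  {3A/1Mu/0Ld/0B | 0r 0w}

reason(slot 4) = FU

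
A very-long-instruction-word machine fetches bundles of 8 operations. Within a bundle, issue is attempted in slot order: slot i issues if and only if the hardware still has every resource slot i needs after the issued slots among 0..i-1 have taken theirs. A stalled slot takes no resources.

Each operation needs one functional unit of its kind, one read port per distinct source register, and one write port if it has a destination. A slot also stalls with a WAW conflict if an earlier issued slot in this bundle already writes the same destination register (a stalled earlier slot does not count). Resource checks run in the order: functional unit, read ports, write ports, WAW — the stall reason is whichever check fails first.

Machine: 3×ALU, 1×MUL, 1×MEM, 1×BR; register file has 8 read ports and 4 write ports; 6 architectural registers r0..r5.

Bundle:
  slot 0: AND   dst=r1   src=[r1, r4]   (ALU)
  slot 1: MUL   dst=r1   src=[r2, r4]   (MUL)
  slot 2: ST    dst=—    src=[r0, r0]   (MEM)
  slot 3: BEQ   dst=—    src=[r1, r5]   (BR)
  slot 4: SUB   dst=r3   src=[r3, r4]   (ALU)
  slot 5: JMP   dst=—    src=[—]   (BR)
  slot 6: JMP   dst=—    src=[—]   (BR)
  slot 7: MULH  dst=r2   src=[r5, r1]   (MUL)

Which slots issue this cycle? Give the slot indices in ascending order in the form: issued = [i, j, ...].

#0 ALU src=r1,r4 dispatched  <A:2 Mu:1 Ld:1 B:1 rd:6 wr:3>
#1 MUL src=r2,r4 held:WAW  <A:2 Mu:1 Ld:1 B:1 rd:6 wr:3>
#2 MEM src=r0,r0 dispatched  <A:2 Mu:1 Ld:0 B:1 rd:5 wr:3>
#3 BR src=r1,r5 dispatched  <A:2 Mu:1 Ld:0 B:0 rd:3 wr:3>
#4 ALU src=r3,r4 dispatched  <A:1 Mu:1 Ld:0 B:0 rd:1 wr:2>
#5 BR src=- held:FU  <A:1 Mu:1 Ld:0 B:0 rd:1 wr:2>
#6 BR src=- held:FU  <A:1 Mu:1 Ld:0 B:0 rd:1 wr:2>
#7 MUL src=r5,r1 held:RD_PORT  <A:1 Mu:1 Ld:0 B:0 rd:1 wr:2>

issued = [0, 2, 3, 4]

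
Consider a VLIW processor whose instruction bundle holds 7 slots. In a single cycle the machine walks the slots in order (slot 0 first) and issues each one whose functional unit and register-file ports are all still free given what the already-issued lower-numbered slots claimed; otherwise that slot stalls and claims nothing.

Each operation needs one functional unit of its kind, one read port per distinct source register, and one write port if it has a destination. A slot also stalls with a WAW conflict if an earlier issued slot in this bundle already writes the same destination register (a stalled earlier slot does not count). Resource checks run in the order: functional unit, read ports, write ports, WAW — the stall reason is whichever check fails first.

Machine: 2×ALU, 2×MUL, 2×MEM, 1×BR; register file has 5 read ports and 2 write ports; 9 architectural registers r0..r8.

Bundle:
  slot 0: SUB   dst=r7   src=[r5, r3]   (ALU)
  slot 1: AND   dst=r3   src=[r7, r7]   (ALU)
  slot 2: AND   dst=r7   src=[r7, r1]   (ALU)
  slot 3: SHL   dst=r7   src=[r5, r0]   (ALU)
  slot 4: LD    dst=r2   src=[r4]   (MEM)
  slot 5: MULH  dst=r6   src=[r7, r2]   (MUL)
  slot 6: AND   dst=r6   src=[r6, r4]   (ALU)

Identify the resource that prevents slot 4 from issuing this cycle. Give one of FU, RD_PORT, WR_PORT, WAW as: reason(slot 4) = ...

reason(slot 4) = WR_PORT

#0 ALU src=r5,r3 dispatched  <A:1 Mu:2 Ld:2 B:1 rd:3 wr:1>
#1 ALU src=r7,r7 dispatched  <A:0 Mu:2 Ld:2 B:1 rd:2 wr:0>
#2 ALU src=r7,r1 held:FU  <A:0 Mu:2 Ld:2 B:1 rd:2 wr:0>
#3 ALU src=r5,r0 held:FU  <A:0 Mu:2 Ld:2 B:1 rd:2 wr:0>
#4 MEM src=r4 held:WR_PORT  <A:0 Mu:2 Ld:2 B:1 rd:2 wr:0>
#5 MUL src=r7,r2 held:WR_PORT  <A:0 Mu:2 Ld:2 B:1 rd:2 wr:0>
#6 ALU src=r6,r4 held:FU  <A:0 Mu:2 Ld:2 B:1 rd:2 wr:0>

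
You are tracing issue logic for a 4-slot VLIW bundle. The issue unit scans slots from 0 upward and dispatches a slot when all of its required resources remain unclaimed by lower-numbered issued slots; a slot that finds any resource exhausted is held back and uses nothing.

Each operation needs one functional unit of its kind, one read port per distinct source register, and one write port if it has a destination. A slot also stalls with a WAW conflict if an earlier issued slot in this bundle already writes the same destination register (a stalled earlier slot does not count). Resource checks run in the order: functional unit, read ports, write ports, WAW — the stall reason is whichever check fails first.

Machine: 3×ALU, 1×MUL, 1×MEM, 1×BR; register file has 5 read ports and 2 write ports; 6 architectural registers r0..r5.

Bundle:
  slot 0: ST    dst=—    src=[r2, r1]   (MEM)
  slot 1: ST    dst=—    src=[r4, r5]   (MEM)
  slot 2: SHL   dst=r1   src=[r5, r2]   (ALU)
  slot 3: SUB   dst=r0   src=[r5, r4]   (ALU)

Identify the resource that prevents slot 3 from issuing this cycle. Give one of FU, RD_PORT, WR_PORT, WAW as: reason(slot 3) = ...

  0. MEM ⇒ go  {3A/1Mu/0Ld/1B | 3r 2w}
  1. MEM ⇒ no(FU)  {3A/1Mu/0Ld/1B | 3r 2w}
  2. ALU→r1 ⇒ go  {2A/1Mu/0Ld/1B | 1r 1w}
  3. ALU→r0 ⇒ no(RD_PORT)  {2A/1Mu/0Ld/1B | 1r 1w}

reason(slot 3) = RD_PORT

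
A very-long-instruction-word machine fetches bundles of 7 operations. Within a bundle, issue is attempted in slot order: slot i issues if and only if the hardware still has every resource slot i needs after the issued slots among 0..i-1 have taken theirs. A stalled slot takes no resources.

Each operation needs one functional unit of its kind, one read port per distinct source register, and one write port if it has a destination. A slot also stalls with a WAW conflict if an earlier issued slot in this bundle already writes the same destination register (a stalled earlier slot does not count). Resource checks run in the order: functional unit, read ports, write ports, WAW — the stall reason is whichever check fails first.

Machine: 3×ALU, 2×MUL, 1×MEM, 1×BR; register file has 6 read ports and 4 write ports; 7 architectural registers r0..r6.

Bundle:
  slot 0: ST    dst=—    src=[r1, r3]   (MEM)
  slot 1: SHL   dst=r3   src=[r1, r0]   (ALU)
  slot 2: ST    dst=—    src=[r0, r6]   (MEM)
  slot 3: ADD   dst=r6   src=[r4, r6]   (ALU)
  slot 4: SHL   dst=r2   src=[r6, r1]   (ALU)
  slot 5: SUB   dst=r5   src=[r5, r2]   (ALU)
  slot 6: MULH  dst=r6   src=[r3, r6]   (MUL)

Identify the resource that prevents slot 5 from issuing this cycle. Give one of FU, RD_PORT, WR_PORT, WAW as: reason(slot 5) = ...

reason(slot 5) = RD_PORT

(0) want 1×MEM +2rd +0wr — yes → AL3|MU2|ME0|BR1|rd4|wr4
(1) want 1×ALU +2rd +1wr — yes → AL2|MU2|ME0|BR1|rd2|wr3
(2) want 1×MEM +2rd +0wr — FU → AL2|MU2|ME0|BR1|rd2|wr3
(3) want 1×ALU +2rd +1wr — yes → AL1|MU2|ME0|BR1|rd0|wr2
(4) want 1×ALU +2rd +1wr — RD_PORT → AL1|MU2|ME0|BR1|rd0|wr2
(5) want 1×ALU +2rd +1wr — RD_PORT → AL1|MU2|ME0|BR1|rd0|wr2
(6) want 1×MUL +2rd +1wr — RD_PORT → AL1|MU2|ME0|BR1|rd0|wr2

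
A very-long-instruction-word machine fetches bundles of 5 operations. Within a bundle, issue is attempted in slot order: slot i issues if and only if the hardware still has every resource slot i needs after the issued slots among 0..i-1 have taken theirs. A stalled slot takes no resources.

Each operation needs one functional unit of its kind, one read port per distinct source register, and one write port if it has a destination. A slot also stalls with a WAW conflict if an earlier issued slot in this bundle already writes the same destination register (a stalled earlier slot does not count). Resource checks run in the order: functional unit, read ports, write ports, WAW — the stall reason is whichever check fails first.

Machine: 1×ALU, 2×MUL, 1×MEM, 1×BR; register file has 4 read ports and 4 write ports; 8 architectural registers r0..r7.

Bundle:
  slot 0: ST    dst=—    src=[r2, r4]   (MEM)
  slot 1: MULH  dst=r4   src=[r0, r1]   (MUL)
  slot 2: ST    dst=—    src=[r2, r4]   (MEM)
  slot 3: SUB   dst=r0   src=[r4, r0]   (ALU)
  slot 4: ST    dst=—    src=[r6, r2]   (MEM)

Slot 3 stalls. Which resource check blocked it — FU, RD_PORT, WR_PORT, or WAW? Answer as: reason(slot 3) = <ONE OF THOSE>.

reason(slot 3) = RD_PORT

  0. MEM ⇒ go  {1A/2Mu/0Ld/1B | 2r 4w}
  1. MUL→r4 ⇒ go  {1A/1Mu/0Ld/1B | 0r 3w}
  2. MEM ⇒ no(FU)  {1A/1Mu/0Ld/1B | 0r 3w}
  3. ALU→r0 ⇒ no(RD_PORT)  {1A/1Mu/0Ld/1B | 0r 3w}
  4. MEM ⇒ no(FU)  {1A/1Mu/0Ld/1B | 0r 3w}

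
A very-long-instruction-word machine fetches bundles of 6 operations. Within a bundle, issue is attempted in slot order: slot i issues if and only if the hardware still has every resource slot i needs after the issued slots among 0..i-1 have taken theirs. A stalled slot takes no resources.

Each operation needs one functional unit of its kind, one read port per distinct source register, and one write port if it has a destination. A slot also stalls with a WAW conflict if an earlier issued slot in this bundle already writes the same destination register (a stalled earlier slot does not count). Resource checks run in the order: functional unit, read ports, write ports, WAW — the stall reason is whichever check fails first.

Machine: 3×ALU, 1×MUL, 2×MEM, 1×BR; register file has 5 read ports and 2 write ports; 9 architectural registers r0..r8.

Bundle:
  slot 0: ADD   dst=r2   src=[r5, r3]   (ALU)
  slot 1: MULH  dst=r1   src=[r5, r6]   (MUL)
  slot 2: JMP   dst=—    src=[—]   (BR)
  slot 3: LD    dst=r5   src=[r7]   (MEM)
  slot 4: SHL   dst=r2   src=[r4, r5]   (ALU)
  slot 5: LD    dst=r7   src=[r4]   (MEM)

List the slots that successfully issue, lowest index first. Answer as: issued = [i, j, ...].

#0 ALU src=r5,r3 dispatched  <A:2 Mu:1 Ld:2 B:1 rd:3 wr:1>
#1 MUL src=r5,r6 dispatched  <A:2 Mu:0 Ld:2 B:1 rd:1 wr:0>
#2 BR src=- dispatched  <A:2 Mu:0 Ld:2 B:0 rd:1 wr:0>
#3 MEM src=r7 held:WR_PORT  <A:2 Mu:0 Ld:2 B:0 rd:1 wr:0>
#4 ALU src=r4,r5 held:RD_PORT  <A:2 Mu:0 Ld:2 B:0 rd:1 wr:0>
#5 MEM src=r4 held:WR_PORT  <A:2 Mu:0 Ld:2 B:0 rd:1 wr:0>

issued = [0, 1, 2]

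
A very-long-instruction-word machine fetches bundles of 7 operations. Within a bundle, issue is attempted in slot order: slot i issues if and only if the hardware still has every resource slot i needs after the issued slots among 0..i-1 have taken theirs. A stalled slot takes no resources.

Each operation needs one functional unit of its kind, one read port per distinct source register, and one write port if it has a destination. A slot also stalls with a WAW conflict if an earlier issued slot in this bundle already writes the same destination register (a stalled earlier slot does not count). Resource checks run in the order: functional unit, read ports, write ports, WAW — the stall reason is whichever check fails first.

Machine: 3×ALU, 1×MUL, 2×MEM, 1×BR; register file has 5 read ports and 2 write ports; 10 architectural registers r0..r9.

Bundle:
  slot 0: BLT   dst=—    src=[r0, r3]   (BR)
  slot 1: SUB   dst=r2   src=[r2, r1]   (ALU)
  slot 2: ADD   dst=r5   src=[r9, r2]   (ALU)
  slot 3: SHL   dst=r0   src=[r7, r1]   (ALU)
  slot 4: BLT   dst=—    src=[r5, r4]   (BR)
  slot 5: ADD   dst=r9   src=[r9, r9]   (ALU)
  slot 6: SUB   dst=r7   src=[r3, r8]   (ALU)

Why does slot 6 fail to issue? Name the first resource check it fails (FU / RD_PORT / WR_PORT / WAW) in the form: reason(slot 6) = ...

  0. BR ⇒ go  {3A/1Mu/2Ld/0B | 3r 2w}
  1. ALU→r2 ⇒ go  {2A/1Mu/2Ld/0B | 1r 1w}
  2. ALU→r5 ⇒ no(RD_PORT)  {2A/1Mu/2Ld/0B | 1r 1w}
  3. ALU→r0 ⇒ no(RD_PORT)  {2A/1Mu/2Ld/0B | 1r 1w}
  4. BR ⇒ no(FU)  {2A/1Mu/2Ld/0B | 1r 1w}
  5. ALU→r9 ⇒ go  {1A/1Mu/2Ld/0B | 0r 0w}
  6. ALU→r7 ⇒ no(RD_PORT)  {1A/1Mu/2Ld/0B | 0r 0w}

reason(slot 6) = RD_PORT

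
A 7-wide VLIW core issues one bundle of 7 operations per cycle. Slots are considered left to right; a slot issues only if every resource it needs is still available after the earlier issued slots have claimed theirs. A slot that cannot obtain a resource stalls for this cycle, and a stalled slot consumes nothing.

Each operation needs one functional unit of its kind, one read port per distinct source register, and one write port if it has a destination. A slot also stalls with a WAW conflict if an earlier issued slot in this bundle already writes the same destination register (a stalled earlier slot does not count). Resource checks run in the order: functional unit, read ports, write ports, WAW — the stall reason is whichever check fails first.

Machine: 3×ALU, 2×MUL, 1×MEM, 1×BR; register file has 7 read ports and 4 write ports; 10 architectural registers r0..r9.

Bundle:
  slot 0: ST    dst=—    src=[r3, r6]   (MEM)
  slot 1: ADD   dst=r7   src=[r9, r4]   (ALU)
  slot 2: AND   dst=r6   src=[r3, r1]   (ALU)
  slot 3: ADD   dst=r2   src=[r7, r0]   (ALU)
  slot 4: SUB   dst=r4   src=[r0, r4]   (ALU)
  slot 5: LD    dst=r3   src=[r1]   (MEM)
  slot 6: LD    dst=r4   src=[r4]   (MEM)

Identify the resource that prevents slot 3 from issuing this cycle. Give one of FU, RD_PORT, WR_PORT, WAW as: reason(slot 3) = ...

[0] MEM needs rd=2 wr=0: ok; after: ALU=3 MUL=2 MEM=0 BR=1, R=5, W=4
[1] ALU needs rd=2 wr=1: ok; after: ALU=2 MUL=2 MEM=0 BR=1, R=3, W=3
[2] ALU needs rd=2 wr=1: ok; after: ALU=1 MUL=2 MEM=0 BR=1, R=1, W=2
[3] ALU needs rd=2 wr=1: RD_PORT; after: ALU=1 MUL=2 MEM=0 BR=1, R=1, W=2
[4] ALU needs rd=2 wr=1: RD_PORT; after: ALU=1 MUL=2 MEM=0 BR=1, R=1, W=2
[5] MEM needs rd=1 wr=1: FU; after: ALU=1 MUL=2 MEM=0 BR=1, R=1, W=2
[6] MEM needs rd=1 wr=1: FU; after: ALU=1 MUL=2 MEM=0 BR=1, R=1, W=2

reason(slot 3) = RD_PORT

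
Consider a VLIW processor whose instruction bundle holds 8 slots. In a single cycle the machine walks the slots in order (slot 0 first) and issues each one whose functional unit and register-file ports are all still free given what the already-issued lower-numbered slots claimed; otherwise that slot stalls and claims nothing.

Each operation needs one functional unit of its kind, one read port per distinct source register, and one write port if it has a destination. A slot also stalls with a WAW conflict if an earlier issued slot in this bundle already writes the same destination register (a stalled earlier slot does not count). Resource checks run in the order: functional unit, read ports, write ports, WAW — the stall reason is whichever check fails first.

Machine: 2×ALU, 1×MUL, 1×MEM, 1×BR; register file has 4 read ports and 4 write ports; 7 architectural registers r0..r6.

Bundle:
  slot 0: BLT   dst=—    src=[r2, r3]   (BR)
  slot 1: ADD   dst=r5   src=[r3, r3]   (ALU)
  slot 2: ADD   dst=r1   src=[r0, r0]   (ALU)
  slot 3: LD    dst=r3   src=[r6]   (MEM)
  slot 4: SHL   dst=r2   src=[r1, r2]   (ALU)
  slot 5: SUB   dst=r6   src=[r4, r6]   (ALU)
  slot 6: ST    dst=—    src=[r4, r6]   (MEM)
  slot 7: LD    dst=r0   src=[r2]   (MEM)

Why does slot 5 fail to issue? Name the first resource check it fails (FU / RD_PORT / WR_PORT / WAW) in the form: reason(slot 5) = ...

reason(slot 5) = FU

(0) want 1×BR +2rd +0wr — yes → AL2|MU1|ME1|BR0|rd2|wr4
(1) want 1×ALU +1rd +1wr — yes → AL1|MU1|ME1|BR0|rd1|wr3
(2) want 1×ALU +1rd +1wr — yes → AL0|MU1|ME1|BR0|rd0|wr2
(3) want 1×MEM +1rd +1wr — RD_PORT → AL0|MU1|ME1|BR0|rd0|wr2
(4) want 1×ALU +2rd +1wr — FU → AL0|MU1|ME1|BR0|rd0|wr2
(5) want 1×ALU +2rd +1wr — FU → AL0|MU1|ME1|BR0|rd0|wr2
(6) want 1×MEM +2rd +0wr — RD_PORT → AL0|MU1|ME1|BR0|rd0|wr2
(7) want 1×MEM +1rd +1wr — RD_PORT → AL0|MU1|ME1|BR0|rd0|wr2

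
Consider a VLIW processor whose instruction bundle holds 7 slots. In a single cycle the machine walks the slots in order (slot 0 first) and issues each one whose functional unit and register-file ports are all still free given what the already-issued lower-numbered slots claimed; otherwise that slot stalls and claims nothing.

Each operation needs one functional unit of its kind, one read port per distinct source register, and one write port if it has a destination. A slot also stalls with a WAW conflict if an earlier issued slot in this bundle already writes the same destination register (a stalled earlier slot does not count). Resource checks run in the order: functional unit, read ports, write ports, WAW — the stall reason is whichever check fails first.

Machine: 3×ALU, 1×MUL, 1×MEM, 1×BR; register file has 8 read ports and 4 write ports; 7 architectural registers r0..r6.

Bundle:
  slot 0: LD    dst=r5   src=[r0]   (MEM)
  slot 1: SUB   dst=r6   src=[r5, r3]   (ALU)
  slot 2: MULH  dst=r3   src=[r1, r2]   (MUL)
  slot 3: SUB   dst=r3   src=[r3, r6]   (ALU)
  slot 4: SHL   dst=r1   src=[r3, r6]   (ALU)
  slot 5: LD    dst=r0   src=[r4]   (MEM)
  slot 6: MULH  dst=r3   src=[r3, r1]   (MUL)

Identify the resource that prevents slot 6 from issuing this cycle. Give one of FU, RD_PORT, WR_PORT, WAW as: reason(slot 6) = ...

reason(slot 6) = FU

  0. MEM→r5 ⇒ go  {3A/1Mu/0Ld/1B | 7r 3w}
  1. ALU→r6 ⇒ go  {2A/1Mu/0Ld/1B | 5r 2w}
  2. MUL→r3 ⇒ go  {2A/0Mu/0Ld/1B | 3r 1w}
  3. ALU→r3 ⇒ no(WAW)  {2A/0Mu/0Ld/1B | 3r 1w}
  4. ALU→r1 ⇒ go  {1A/0Mu/0Ld/1B | 1r 0w}
  5. MEM→r0 ⇒ no(FU)  {1A/0Mu/0Ld/1B | 1r 0w}
  6. MUL→r3 ⇒ no(FU)  {1A/0Mu/0Ld/1B | 1r 0w}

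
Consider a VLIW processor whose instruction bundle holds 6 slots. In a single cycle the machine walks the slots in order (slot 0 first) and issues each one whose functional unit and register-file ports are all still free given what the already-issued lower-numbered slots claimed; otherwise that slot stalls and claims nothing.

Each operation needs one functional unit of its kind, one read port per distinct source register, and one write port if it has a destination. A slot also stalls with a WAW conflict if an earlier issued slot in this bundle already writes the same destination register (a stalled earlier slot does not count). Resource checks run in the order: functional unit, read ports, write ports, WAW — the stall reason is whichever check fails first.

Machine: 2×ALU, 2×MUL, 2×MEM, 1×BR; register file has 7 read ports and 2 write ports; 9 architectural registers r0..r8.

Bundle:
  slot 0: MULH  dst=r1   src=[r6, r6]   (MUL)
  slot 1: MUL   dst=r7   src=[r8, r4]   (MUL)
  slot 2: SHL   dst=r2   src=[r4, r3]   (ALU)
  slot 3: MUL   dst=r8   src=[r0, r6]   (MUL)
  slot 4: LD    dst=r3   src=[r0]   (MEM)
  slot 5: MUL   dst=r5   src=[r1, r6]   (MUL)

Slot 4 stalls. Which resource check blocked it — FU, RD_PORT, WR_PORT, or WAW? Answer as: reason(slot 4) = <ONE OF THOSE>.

reason(slot 4) = WR_PORT

slot 0 (MUL): ISSUE — free A2,Mu1,Ld2,B1 rp6 wp1
slot 1 (MUL): ISSUE — free A2,Mu0,Ld2,B1 rp4 wp0
slot 2 (ALU): stall WR_PORT — free A2,Mu0,Ld2,B1 rp4 wp0
slot 3 (MUL): stall FU — free A2,Mu0,Ld2,B1 rp4 wp0
slot 4 (MEM): stall WR_PORT — free A2,Mu0,Ld2,B1 rp4 wp0
slot 5 (MUL): stall FU — free A2,Mu0,Ld2,B1 rp4 wp0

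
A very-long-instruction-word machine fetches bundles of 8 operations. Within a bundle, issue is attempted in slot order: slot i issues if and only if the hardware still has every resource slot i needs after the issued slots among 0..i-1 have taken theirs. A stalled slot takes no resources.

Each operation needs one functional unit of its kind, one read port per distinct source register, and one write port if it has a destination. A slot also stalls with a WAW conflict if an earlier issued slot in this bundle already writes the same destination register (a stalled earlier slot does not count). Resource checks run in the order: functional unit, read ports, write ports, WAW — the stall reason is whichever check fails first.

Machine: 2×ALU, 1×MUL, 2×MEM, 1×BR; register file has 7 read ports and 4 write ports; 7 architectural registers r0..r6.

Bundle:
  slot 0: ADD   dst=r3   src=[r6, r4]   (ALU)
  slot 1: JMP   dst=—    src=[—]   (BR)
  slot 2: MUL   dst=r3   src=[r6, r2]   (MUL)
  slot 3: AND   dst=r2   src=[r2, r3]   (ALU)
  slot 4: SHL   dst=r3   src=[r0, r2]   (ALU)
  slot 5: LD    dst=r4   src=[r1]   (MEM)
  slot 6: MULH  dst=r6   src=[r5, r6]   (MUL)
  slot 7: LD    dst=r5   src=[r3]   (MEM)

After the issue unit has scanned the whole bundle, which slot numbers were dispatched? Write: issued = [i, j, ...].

  0. ALU→r3 ⇒ go  {1A/1Mu/2Ld/1B | 5r 3w}
  1. BR ⇒ go  {1A/1Mu/2Ld/0B | 5r 3w}
  2. MUL→r3 ⇒ no(WAW)  {1A/1Mu/2Ld/0B | 5r 3w}
  3. ALU→r2 ⇒ go  {0A/1Mu/2Ld/0B | 3r 2w}
  4. ALU→r3 ⇒ no(FU)  {0A/1Mu/2Ld/0B | 3r 2w}
  5. MEM→r4 ⇒ go  {0A/1Mu/1Ld/0B | 2r 1w}
  6. MUL→r6 ⇒ go  {0A/0Mu/1Ld/0B | 0r 0w}
  7. MEM→r5 ⇒ no(RD_PORT)  {0A/0Mu/1Ld/0B | 0r 0w}

issued = [0, 1, 3, 5, 6]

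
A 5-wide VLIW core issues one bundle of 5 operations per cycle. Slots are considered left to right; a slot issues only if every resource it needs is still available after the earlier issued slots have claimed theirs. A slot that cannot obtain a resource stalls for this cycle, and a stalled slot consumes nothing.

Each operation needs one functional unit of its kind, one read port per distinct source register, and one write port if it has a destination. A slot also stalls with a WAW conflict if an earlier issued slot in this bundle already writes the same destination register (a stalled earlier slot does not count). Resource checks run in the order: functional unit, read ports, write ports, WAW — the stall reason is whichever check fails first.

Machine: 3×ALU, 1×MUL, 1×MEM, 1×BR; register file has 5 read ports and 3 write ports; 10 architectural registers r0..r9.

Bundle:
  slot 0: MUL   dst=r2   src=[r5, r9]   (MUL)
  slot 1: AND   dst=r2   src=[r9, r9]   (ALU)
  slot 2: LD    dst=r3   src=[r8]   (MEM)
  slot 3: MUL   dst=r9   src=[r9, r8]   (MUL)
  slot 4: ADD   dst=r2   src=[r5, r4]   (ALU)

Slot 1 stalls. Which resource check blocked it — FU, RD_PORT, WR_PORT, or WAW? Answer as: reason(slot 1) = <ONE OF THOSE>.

slot 0 (MUL): ISSUE — free A3,Mu0,Ld1,B1 rp3 wp2
slot 1 (ALU): stall WAW — free A3,Mu0,Ld1,B1 rp3 wp2
slot 2 (MEM): ISSUE — free A3,Mu0,Ld0,B1 rp2 wp1
slot 3 (MUL): stall FU — free A3,Mu0,Ld0,B1 rp2 wp1
slot 4 (ALU): stall WAW — free A3,Mu0,Ld0,B1 rp2 wp1

reason(slot 1) = WAW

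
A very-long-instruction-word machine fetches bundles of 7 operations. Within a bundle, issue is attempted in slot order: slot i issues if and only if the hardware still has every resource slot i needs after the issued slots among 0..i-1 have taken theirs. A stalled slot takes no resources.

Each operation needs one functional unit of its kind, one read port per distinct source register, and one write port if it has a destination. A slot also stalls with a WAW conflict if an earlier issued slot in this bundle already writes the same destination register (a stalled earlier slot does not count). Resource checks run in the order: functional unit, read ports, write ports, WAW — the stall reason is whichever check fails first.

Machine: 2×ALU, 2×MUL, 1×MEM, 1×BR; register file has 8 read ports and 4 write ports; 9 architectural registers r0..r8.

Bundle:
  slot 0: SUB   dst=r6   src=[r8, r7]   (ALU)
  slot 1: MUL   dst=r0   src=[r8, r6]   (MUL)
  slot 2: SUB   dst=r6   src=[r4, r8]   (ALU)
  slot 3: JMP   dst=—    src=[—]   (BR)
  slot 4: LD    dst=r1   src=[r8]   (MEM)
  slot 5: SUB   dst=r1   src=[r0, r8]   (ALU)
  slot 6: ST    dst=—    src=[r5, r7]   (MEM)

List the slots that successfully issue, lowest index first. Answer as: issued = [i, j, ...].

issued = [0, 1, 3, 4]

(0) want 1×ALU +2rd +1wr — yes → AL1|MU2|ME1|BR1|rd6|wr3
(1) want 1×MUL +2rd +1wr — yes → AL1|MU1|ME1|BR1|rd4|wr2
(2) want 1×ALU +2rd +1wr — WAW → AL1|MU1|ME1|BR1|rd4|wr2
(3) want 1×BR +0rd +0wr — yes → AL1|MU1|ME1|BR0|rd4|wr2
(4) want 1×MEM +1rd +1wr — yes → AL1|MU1|ME0|BR0|rd3|wr1
(5) want 1×ALU +2rd +1wr — WAW → AL1|MU1|ME0|BR0|rd3|wr1
(6) want 1×MEM +2rd +0wr — FU → AL1|MU1|ME0|BR0|rd3|wr1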